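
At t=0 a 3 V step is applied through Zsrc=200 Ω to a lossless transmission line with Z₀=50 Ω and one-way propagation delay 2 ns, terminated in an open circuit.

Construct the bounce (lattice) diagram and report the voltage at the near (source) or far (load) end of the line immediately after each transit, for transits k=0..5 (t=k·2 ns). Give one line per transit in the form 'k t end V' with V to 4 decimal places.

0 0 source 0.6000
1 2 load 1.2000
2 4 source 1.5600
3 6 load 1.9200
4 8 source 2.1360
5 10 load 2.3520

Γ_L=1.000000, Γ_S=0.600000; launch V₁=3·50/250=0.600000
k=0 src: V=0.6000
k=1 load: inc=0.600000, refl=0.600000·1.000000=0.6000; V=0.000000+0.600000+0.600000=1.2000
k=2 src: inc=0.600000, refl=0.600000·0.600000=0.3600; V=0.600000+0.600000+0.360000=1.5600
k=3 load: inc=0.360000, refl=0.360000·1.000000=0.3600; V=1.200000+0.360000+0.360000=1.9200
k=4 src: inc=0.360000, refl=0.360000·0.600000=0.2160; V=1.560000+0.360000+0.216000=2.1360
k=5 load: inc=0.216000, refl=0.216000·1.000000=0.2160; V=1.920000+0.216000+0.216000=2.3520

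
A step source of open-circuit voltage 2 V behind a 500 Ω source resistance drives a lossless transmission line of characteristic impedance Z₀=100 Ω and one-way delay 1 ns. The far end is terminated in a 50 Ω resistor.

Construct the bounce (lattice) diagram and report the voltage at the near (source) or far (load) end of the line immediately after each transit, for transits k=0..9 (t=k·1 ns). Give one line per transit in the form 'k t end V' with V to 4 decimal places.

0 0 source 0.3333
1 1 load 0.2222
2 2 source 0.1481
3 3 load 0.1728
4 4 source 0.1893
5 5 load 0.1838
6 6 source 0.1802
7 7 load 0.1814
8 8 source 0.1822
9 9 load 0.1819

Γ_L=-0.333333, Γ_S=0.666667; launch V₁=2·100/600=0.333333
k=0 src: V=0.3333
k=1 load: inc=0.333333, refl=0.333333·-0.333333=-0.1111; V=0.000000+0.333333+-0.111111=0.2222
k=2 src: inc=-0.111111, refl=-0.111111·0.666667=-0.0741; V=0.333333+-0.111111+-0.074074=0.1481
k=3 load: inc=-0.074074, refl=-0.074074·-0.333333=0.0247; V=0.222222+-0.074074+0.024691=0.1728
k=4 src: inc=0.024691, refl=0.024691·0.666667=0.0165; V=0.148148+0.024691+0.016461=0.1893
k=5 load: inc=0.016461, refl=0.016461·-0.333333=-0.0055; V=0.172840+0.016461+-0.005487=0.1838
k=6 src: inc=-0.005487, refl=-0.005487·0.666667=-0.0037; V=0.189300+-0.005487+-0.003658=0.1802
k=7 load: inc=-0.003658, refl=-0.003658·-0.333333=0.0012; V=0.183813+-0.003658+0.001219=0.1814
k=8 src: inc=0.001219, refl=0.001219·0.666667=0.0008; V=0.180155+0.001219+0.000813=0.1822
k=9 load: inc=0.000813, refl=0.000813·-0.333333=-0.0003; V=0.181375+0.000813+-0.000271=0.1819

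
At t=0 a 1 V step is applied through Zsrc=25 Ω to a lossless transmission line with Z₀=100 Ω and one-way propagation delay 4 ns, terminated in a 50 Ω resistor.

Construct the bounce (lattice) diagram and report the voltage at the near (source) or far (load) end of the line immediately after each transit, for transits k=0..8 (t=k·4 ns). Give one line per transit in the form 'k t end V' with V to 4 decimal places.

0 0 source 0.8000
1 4 load 0.5333
2 8 source 0.6933
3 12 load 0.6400
4 16 source 0.6720
5 20 load 0.6613
6 24 source 0.6677
7 28 load 0.6656
8 32 source 0.6669

Γ_L=-0.333333, Γ_S=-0.600000; launch V₁=1·100/125=0.800000
k=0 src: V=0.8000
k=1 load: inc=0.800000, refl=0.800000·-0.333333=-0.2667; V=0.000000+0.800000+-0.266667=0.5333
k=2 src: inc=-0.266667, refl=-0.266667·-0.600000=0.1600; V=0.800000+-0.266667+0.160000=0.6933
k=3 load: inc=0.160000, refl=0.160000·-0.333333=-0.0533; V=0.533333+0.160000+-0.053333=0.6400
k=4 src: inc=-0.053333, refl=-0.053333·-0.600000=0.0320; V=0.693333+-0.053333+0.032000=0.6720
k=5 load: inc=0.032000, refl=0.032000·-0.333333=-0.0107; V=0.640000+0.032000+-0.010667=0.6613
k=6 src: inc=-0.010667, refl=-0.010667·-0.600000=0.0064; V=0.672000+-0.010667+0.006400=0.6677
k=7 load: inc=0.006400, refl=0.006400·-0.333333=-0.0021; V=0.661333+0.006400+-0.002133=0.6656
k=8 src: inc=-0.002133, refl=-0.002133·-0.600000=0.0013; V=0.667733+-0.002133+0.001280=0.6669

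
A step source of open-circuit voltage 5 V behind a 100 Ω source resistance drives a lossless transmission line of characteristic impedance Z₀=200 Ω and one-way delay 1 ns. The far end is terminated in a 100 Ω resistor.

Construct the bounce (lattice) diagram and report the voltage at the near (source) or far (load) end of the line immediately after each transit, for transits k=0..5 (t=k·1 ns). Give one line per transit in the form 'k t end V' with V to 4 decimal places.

0 0 source 3.3333
1 1 load 2.2222
2 2 source 2.5926
3 3 load 2.4691
4 4 source 2.5103
5 5 load 2.4966

Γ_L=-0.333333, Γ_S=-0.333333; launch V₁=5·200/300=3.333333
k=0 src: V=3.3333
k=1 load: inc=3.333333, refl=3.333333·-0.333333=-1.1111; V=0.000000+3.333333+-1.111111=2.2222
k=2 src: inc=-1.111111, refl=-1.111111·-0.333333=0.3704; V=3.333333+-1.111111+0.370370=2.5926
k=3 load: inc=0.370370, refl=0.370370·-0.333333=-0.1235; V=2.222222+0.370370+-0.123457=2.4691
k=4 src: inc=-0.123457, refl=-0.123457·-0.333333=0.0412; V=2.592593+-0.123457+0.041152=2.5103
k=5 load: inc=0.041152, refl=0.041152·-0.333333=-0.0137; V=2.469136+0.041152+-0.013717=2.4966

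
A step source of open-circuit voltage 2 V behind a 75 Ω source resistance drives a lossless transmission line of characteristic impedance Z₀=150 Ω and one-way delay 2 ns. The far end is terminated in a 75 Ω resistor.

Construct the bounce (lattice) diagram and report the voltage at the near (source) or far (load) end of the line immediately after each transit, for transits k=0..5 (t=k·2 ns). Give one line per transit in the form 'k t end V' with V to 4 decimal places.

0 0 source 1.3333
1 2 load 0.8889
2 4 source 1.0370
3 6 load 0.9877
4 8 source 1.0041
5 10 load 0.9986

Γ_L=-0.333333, Γ_S=-0.333333; launch V₁=2·150/225=1.333333
k=0 src: V=1.3333
k=1 load: inc=1.333333, refl=1.333333·-0.333333=-0.4444; V=0.000000+1.333333+-0.444444=0.8889
k=2 src: inc=-0.444444, refl=-0.444444·-0.333333=0.1481; V=1.333333+-0.444444+0.148148=1.0370
k=3 load: inc=0.148148, refl=0.148148·-0.333333=-0.0494; V=0.888889+0.148148+-0.049383=0.9877
k=4 src: inc=-0.049383, refl=-0.049383·-0.333333=0.0165; V=1.037037+-0.049383+0.016461=1.0041
k=5 load: inc=0.016461, refl=0.016461·-0.333333=-0.0055; V=0.987654+0.016461+-0.005487=0.9986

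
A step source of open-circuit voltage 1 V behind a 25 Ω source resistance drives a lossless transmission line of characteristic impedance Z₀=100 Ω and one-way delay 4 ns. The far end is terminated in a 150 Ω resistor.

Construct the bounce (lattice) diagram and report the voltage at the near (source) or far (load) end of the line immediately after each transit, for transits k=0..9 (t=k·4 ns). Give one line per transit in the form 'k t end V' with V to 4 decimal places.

0 0 source 0.8000
1 4 load 0.9600
2 8 source 0.8640
3 12 load 0.8448
4 16 source 0.8563
5 20 load 0.8586
6 24 source 0.8572
7 28 load 0.8570
8 32 source 0.8571
9 36 load 0.8572

Γ_L=0.200000, Γ_S=-0.600000; launch V₁=1·100/125=0.800000
k=0 src: V=0.8000
k=1 load: inc=0.800000, refl=0.800000·0.200000=0.1600; V=0.000000+0.800000+0.160000=0.9600
k=2 src: inc=0.160000, refl=0.160000·-0.600000=-0.0960; V=0.800000+0.160000+-0.096000=0.8640
k=3 load: inc=-0.096000, refl=-0.096000·0.200000=-0.0192; V=0.960000+-0.096000+-0.019200=0.8448
k=4 src: inc=-0.019200, refl=-0.019200·-0.600000=0.0115; V=0.864000+-0.019200+0.011520=0.8563
k=5 load: inc=0.011520, refl=0.011520·0.200000=0.0023; V=0.844800+0.011520+0.002304=0.8586
k=6 src: inc=0.002304, refl=0.002304·-0.600000=-0.0014; V=0.856320+0.002304+-0.001382=0.8572
k=7 load: inc=-0.001382, refl=-0.001382·0.200000=-0.0003; V=0.858624+-0.001382+-0.000276=0.8570
k=8 src: inc=-0.000276, refl=-0.000276·-0.600000=0.0002; V=0.857242+-0.000276+0.000166=0.8571
k=9 load: inc=0.000166, refl=0.000166·0.200000=0.0000; V=0.856965+0.000166+0.000033=0.8572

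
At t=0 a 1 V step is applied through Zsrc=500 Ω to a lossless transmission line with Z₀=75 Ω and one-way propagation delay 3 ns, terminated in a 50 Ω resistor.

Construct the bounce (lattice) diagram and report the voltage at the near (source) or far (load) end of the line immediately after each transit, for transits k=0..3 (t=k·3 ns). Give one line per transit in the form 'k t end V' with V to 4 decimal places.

0 0 source 0.1304
1 3 load 0.1043
2 6 source 0.0851
3 9 load 0.0889

Γ_L=-0.200000, Γ_S=0.739130; launch V₁=1·75/575=0.130435
k=0 src: V=0.1304
k=1 load: inc=0.130435, refl=0.130435·-0.200000=-0.0261; V=0.000000+0.130435+-0.026087=0.1043
k=2 src: inc=-0.026087, refl=-0.026087·0.739130=-0.0193; V=0.130435+-0.026087+-0.019282=0.0851
k=3 load: inc=-0.019282, refl=-0.019282·-0.200000=0.0039; V=0.104348+-0.019282+0.003856=0.0889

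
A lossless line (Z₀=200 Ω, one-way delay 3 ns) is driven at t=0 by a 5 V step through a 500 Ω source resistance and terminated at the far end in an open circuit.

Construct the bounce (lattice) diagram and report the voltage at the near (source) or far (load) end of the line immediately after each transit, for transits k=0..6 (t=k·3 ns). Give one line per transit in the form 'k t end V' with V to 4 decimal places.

0 0 source 1.4286
1 3 load 2.8571
2 6 source 3.4694
3 9 load 4.0816
4 12 source 4.3440
5 15 load 4.6064
6 18 source 4.7189

Γ_L=1.000000, Γ_S=0.428571; launch V₁=5·200/700=1.428571
k=0 src: V=1.4286
k=1 load: inc=1.428571, refl=1.428571·1.000000=1.4286; V=0.000000+1.428571+1.428571=2.8571
k=2 src: inc=1.428571, refl=1.428571·0.428571=0.6122; V=1.428571+1.428571+0.612245=3.4694
k=3 load: inc=0.612245, refl=0.612245·1.000000=0.6122; V=2.857143+0.612245+0.612245=4.0816
k=4 src: inc=0.612245, refl=0.612245·0.428571=0.2624; V=3.469388+0.612245+0.262391=4.3440
k=5 load: inc=0.262391, refl=0.262391·1.000000=0.2624; V=4.081633+0.262391+0.262391=4.6064
k=6 src: inc=0.262391, refl=0.262391·0.428571=0.1125; V=4.344023+0.262391+0.112453=4.7189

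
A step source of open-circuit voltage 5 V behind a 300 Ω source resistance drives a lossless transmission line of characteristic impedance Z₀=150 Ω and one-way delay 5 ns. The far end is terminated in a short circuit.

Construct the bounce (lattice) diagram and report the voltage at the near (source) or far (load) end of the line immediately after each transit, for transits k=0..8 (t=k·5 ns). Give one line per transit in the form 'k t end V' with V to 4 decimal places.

0 0 source 1.6667
1 5 load 0.0000
2 10 source -0.5556
3 15 load 0.0000
4 20 source 0.1852
5 25 load 0.0000
6 30 source -0.0617
7 35 load 0.0000
8 40 source 0.0206

Γ_L=-1.000000, Γ_S=0.333333; launch V₁=5·150/450=1.666667
k=0 src: V=1.6667
k=1 load: inc=1.666667, refl=1.666667·-1.000000=-1.6667; V=0.000000+1.666667+-1.666667=0.0000
k=2 src: inc=-1.666667, refl=-1.666667·0.333333=-0.5556; V=1.666667+-1.666667+-0.555556=-0.5556
k=3 load: inc=-0.555556, refl=-0.555556·-1.000000=0.5556; V=0.000000+-0.555556+0.555556=0.0000
k=4 src: inc=0.555556, refl=0.555556·0.333333=0.1852; V=-0.555556+0.555556+0.185185=0.1852
k=5 load: inc=0.185185, refl=0.185185·-1.000000=-0.1852; V=0.000000+0.185185+-0.185185=0.0000
k=6 src: inc=-0.185185, refl=-0.185185·0.333333=-0.0617; V=0.185185+-0.185185+-0.061728=-0.0617
k=7 load: inc=-0.061728, refl=-0.061728·-1.000000=0.0617; V=0.000000+-0.061728+0.061728=0.0000
k=8 src: inc=0.061728, refl=0.061728·0.333333=0.0206; V=-0.061728+0.061728+0.020576=0.0206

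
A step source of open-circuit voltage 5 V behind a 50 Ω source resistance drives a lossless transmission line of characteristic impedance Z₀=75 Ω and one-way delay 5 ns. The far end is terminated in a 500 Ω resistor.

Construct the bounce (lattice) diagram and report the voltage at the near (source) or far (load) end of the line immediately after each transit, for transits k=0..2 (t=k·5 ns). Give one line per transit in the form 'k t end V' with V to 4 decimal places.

0 0 source 3.0000
1 5 load 5.2174
2 10 source 4.7739

Γ_L=0.739130, Γ_S=-0.200000; launch V₁=5·75/125=3.000000
k=0 src: V=3.0000
k=1 load: inc=3.000000, refl=3.000000·0.739130=2.2174; V=0.000000+3.000000+2.217391=5.2174
k=2 src: inc=2.217391, refl=2.217391·-0.200000=-0.4435; V=3.000000+2.217391+-0.443478=4.7739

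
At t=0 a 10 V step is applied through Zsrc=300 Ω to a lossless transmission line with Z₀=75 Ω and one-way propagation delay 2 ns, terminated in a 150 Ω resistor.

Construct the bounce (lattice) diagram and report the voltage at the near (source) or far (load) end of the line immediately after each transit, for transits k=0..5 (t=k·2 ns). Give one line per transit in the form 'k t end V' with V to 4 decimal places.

Γ_L=0.333333, Γ_S=0.600000; launch V₁=10·75/375=2.000000
k=0 src: V=2.0000
k=1 load: inc=2.000000, refl=2.000000·0.333333=0.6667; V=0.000000+2.000000+0.666667=2.6667
k=2 src: inc=0.666667, refl=0.666667·0.600000=0.4000; V=2.000000+0.666667+0.400000=3.0667
k=3 load: inc=0.400000, refl=0.400000·0.333333=0.1333; V=2.666667+0.400000+0.133333=3.2000
k=4 src: inc=0.133333, refl=0.133333·0.600000=0.0800; V=3.066667+0.133333+0.080000=3.2800
k=5 load: inc=0.080000, refl=0.080000·0.333333=0.0267; V=3.200000+0.080000+0.026667=3.3067

0 0 source 2.0000
1 2 load 2.6667
2 4 source 3.0667
3 6 load 3.2000
4 8 source 3.2800
5 10 load 3.3067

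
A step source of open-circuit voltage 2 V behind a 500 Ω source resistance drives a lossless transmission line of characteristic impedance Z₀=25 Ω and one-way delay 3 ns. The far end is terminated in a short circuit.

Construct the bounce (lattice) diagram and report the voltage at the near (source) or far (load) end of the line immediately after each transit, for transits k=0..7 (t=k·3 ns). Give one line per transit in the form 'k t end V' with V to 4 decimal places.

Γ_L=-1.000000, Γ_S=0.904762; launch V₁=2·25/525=0.095238
k=0 src: V=0.0952
k=1 load: inc=0.095238, refl=0.095238·-1.000000=-0.0952; V=0.000000+0.095238+-0.095238=0.0000
k=2 src: inc=-0.095238, refl=-0.095238·0.904762=-0.0862; V=0.095238+-0.095238+-0.086168=-0.0862
k=3 load: inc=-0.086168, refl=-0.086168·-1.000000=0.0862; V=0.000000+-0.086168+0.086168=0.0000
k=4 src: inc=0.086168, refl=0.086168·0.904762=0.0780; V=-0.086168+0.086168+0.077961=0.0780
k=5 load: inc=0.077961, refl=0.077961·-1.000000=-0.0780; V=0.000000+0.077961+-0.077961=0.0000
k=6 src: inc=-0.077961, refl=-0.077961·0.904762=-0.0705; V=0.077961+-0.077961+-0.070536=-0.0705
k=7 load: inc=-0.070536, refl=-0.070536·-1.000000=0.0705; V=0.000000+-0.070536+0.070536=0.0000

0 0 source 0.0952
1 3 load 0.0000
2 6 source -0.0862
3 9 load 0.0000
4 12 source 0.0780
5 15 load 0.0000
6 18 source -0.0705
7 21 load 0.0000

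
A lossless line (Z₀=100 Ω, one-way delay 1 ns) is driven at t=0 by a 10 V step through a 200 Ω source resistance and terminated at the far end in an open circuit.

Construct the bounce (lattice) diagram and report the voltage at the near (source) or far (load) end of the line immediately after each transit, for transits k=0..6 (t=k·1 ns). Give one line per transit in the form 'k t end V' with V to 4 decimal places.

0 0 source 3.3333
1 1 load 6.6667
2 2 source 7.7778
3 3 load 8.8889
4 4 source 9.2593
5 5 load 9.6296
6 6 source 9.7531

Γ_L=1.000000, Γ_S=0.333333; launch V₁=10·100/300=3.333333
k=0 src: V=3.3333
k=1 load: inc=3.333333, refl=3.333333·1.000000=3.3333; V=0.000000+3.333333+3.333333=6.6667
k=2 src: inc=3.333333, refl=3.333333·0.333333=1.1111; V=3.333333+3.333333+1.111111=7.7778
k=3 load: inc=1.111111, refl=1.111111·1.000000=1.1111; V=6.666667+1.111111+1.111111=8.8889
k=4 src: inc=1.111111, refl=1.111111·0.333333=0.3704; V=7.777778+1.111111+0.370370=9.2593
k=5 load: inc=0.370370, refl=0.370370·1.000000=0.3704; V=8.888889+0.370370+0.370370=9.6296
k=6 src: inc=0.370370, refl=0.370370·0.333333=0.1235; V=9.259259+0.370370+0.123457=9.7531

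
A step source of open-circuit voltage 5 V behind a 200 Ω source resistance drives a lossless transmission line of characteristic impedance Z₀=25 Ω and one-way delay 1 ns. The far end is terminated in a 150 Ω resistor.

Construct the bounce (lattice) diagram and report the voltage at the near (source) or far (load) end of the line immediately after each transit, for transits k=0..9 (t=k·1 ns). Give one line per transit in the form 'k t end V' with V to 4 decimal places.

Γ_L=0.714286, Γ_S=0.777778; launch V₁=5·25/225=0.555556
k=0 src: V=0.5556
k=1 load: inc=0.555556, refl=0.555556·0.714286=0.3968; V=0.000000+0.555556+0.396825=0.9524
k=2 src: inc=0.396825, refl=0.396825·0.777778=0.3086; V=0.555556+0.396825+0.308642=1.2610
k=3 load: inc=0.308642, refl=0.308642·0.714286=0.2205; V=0.952381+0.308642+0.220459=1.4815
k=4 src: inc=0.220459, refl=0.220459·0.777778=0.1715; V=1.261023+0.220459+0.171468=1.6529
k=5 load: inc=0.171468, refl=0.171468·0.714286=0.1225; V=1.481481+0.171468+0.122477=1.7754
k=6 src: inc=0.122477, refl=0.122477·0.777778=0.0953; V=1.652949+0.122477+0.095260=1.8707
k=7 load: inc=0.095260, refl=0.095260·0.714286=0.0680; V=1.775426+0.095260+0.068043=1.9387
k=8 src: inc=0.068043, refl=0.068043·0.777778=0.0529; V=1.870686+0.068043+0.052922=1.9917
k=9 load: inc=0.052922, refl=0.052922·0.714286=0.0378; V=1.938729+0.052922+0.037802=2.0295

0 0 source 0.5556
1 1 load 0.9524
2 2 source 1.2610
3 3 load 1.4815
4 4 source 1.6529
5 5 load 1.7754
6 6 source 1.8707
7 7 load 1.9387
8 8 source 1.9917
9 9 load 2.0295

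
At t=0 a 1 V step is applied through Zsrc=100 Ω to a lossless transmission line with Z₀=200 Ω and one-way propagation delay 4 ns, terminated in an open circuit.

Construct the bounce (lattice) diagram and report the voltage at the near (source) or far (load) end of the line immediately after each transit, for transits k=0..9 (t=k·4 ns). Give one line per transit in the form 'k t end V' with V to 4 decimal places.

0 0 source 0.6667
1 4 load 1.3333
2 8 source 1.1111
3 12 load 0.8889
4 16 source 0.9630
5 20 load 1.0370
6 24 source 1.0123
7 28 load 0.9877
8 32 source 0.9959
9 36 load 1.0041

Γ_L=1.000000, Γ_S=-0.333333; launch V₁=1·200/300=0.666667
k=0 src: V=0.6667
k=1 load: inc=0.666667, refl=0.666667·1.000000=0.6667; V=0.000000+0.666667+0.666667=1.3333
k=2 src: inc=0.666667, refl=0.666667·-0.333333=-0.2222; V=0.666667+0.666667+-0.222222=1.1111
k=3 load: inc=-0.222222, refl=-0.222222·1.000000=-0.2222; V=1.333333+-0.222222+-0.222222=0.8889
k=4 src: inc=-0.222222, refl=-0.222222·-0.333333=0.0741; V=1.111111+-0.222222+0.074074=0.9630
k=5 load: inc=0.074074, refl=0.074074·1.000000=0.0741; V=0.888889+0.074074+0.074074=1.0370
k=6 src: inc=0.074074, refl=0.074074·-0.333333=-0.0247; V=0.962963+0.074074+-0.024691=1.0123
k=7 load: inc=-0.024691, refl=-0.024691·1.000000=-0.0247; V=1.037037+-0.024691+-0.024691=0.9877
k=8 src: inc=-0.024691, refl=-0.024691·-0.333333=0.0082; V=1.012346+-0.024691+0.008230=0.9959
k=9 load: inc=0.008230, refl=0.008230·1.000000=0.0082; V=0.987654+0.008230+0.008230=1.0041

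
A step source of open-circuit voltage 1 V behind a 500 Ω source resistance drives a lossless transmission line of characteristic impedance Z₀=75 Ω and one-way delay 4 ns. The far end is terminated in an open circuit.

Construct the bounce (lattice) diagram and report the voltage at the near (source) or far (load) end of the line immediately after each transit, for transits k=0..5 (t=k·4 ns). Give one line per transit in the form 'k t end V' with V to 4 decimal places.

0 0 source 0.1304
1 4 load 0.2609
2 8 source 0.3573
3 12 load 0.4537
4 16 source 0.5249
5 20 load 0.5962

Γ_L=1.000000, Γ_S=0.739130; launch V₁=1·75/575=0.130435
k=0 src: V=0.1304
k=1 load: inc=0.130435, refl=0.130435·1.000000=0.1304; V=0.000000+0.130435+0.130435=0.2609
k=2 src: inc=0.130435, refl=0.130435·0.739130=0.0964; V=0.130435+0.130435+0.096408=0.3573
k=3 load: inc=0.096408, refl=0.096408·1.000000=0.0964; V=0.260870+0.096408+0.096408=0.4537
k=4 src: inc=0.096408, refl=0.096408·0.739130=0.0713; V=0.357278+0.096408+0.071258=0.5249
k=5 load: inc=0.071258, refl=0.071258·1.000000=0.0713; V=0.453686+0.071258+0.071258=0.5962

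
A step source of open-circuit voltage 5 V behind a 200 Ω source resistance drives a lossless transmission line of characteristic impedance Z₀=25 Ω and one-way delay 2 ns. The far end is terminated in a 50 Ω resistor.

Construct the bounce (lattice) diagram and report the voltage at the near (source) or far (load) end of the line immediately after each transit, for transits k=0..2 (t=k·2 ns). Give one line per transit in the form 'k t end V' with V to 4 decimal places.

0 0 source 0.5556
1 2 load 0.7407
2 4 source 0.8848

Γ_L=0.333333, Γ_S=0.777778; launch V₁=5·25/225=0.555556
k=0 src: V=0.5556
k=1 load: inc=0.555556, refl=0.555556·0.333333=0.1852; V=0.000000+0.555556+0.185185=0.7407
k=2 src: inc=0.185185, refl=0.185185·0.777778=0.1440; V=0.555556+0.185185+0.144033=0.8848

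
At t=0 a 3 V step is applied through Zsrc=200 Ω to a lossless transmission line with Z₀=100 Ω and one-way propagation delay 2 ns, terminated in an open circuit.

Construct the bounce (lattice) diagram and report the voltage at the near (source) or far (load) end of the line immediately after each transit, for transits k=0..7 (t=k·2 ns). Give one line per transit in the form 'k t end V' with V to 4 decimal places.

Γ_L=1.000000, Γ_S=0.333333; launch V₁=3·100/300=1.000000
k=0 src: V=1.0000
k=1 load: inc=1.000000, refl=1.000000·1.000000=1.0000; V=0.000000+1.000000+1.000000=2.0000
k=2 src: inc=1.000000, refl=1.000000·0.333333=0.3333; V=1.000000+1.000000+0.333333=2.3333
k=3 load: inc=0.333333, refl=0.333333·1.000000=0.3333; V=2.000000+0.333333+0.333333=2.6667
k=4 src: inc=0.333333, refl=0.333333·0.333333=0.1111; V=2.333333+0.333333+0.111111=2.7778
k=5 load: inc=0.111111, refl=0.111111·1.000000=0.1111; V=2.666667+0.111111+0.111111=2.8889
k=6 src: inc=0.111111, refl=0.111111·0.333333=0.0370; V=2.777778+0.111111+0.037037=2.9259
k=7 load: inc=0.037037, refl=0.037037·1.000000=0.0370; V=2.888889+0.037037+0.037037=2.9630

0 0 source 1.0000
1 2 load 2.0000
2 4 source 2.3333
3 6 load 2.6667
4 8 source 2.7778
5 10 load 2.8889
6 12 source 2.9259
7 14 load 2.9630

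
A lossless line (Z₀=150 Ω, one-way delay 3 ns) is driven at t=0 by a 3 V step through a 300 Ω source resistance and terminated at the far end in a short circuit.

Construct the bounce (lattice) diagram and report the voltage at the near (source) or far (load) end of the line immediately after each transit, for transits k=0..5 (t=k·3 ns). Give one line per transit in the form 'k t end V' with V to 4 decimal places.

0 0 source 1.0000
1 3 load 0.0000
2 6 source -0.3333
3 9 load 0.0000
4 12 source 0.1111
5 15 load 0.0000

Γ_L=-1.000000, Γ_S=0.333333; launch V₁=3·150/450=1.000000
k=0 src: V=1.0000
k=1 load: inc=1.000000, refl=1.000000·-1.000000=-1.0000; V=0.000000+1.000000+-1.000000=0.0000
k=2 src: inc=-1.000000, refl=-1.000000·0.333333=-0.3333; V=1.000000+-1.000000+-0.333333=-0.3333
k=3 load: inc=-0.333333, refl=-0.333333·-1.000000=0.3333; V=0.000000+-0.333333+0.333333=0.0000
k=4 src: inc=0.333333, refl=0.333333·0.333333=0.1111; V=-0.333333+0.333333+0.111111=0.1111
k=5 load: inc=0.111111, refl=0.111111·-1.000000=-0.1111; V=0.000000+0.111111+-0.111111=0.0000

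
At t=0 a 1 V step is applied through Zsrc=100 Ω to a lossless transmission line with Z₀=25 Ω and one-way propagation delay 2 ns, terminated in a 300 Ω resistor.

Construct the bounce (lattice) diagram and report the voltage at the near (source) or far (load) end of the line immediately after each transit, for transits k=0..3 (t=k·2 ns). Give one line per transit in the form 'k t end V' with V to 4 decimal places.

0 0 source 0.2000
1 2 load 0.3692
2 4 source 0.4708
3 6 load 0.5567

Γ_L=0.846154, Γ_S=0.600000; launch V₁=1·25/125=0.200000
k=0 src: V=0.2000
k=1 load: inc=0.200000, refl=0.200000·0.846154=0.1692; V=0.000000+0.200000+0.169231=0.3692
k=2 src: inc=0.169231, refl=0.169231·0.600000=0.1015; V=0.200000+0.169231+0.101538=0.4708
k=3 load: inc=0.101538, refl=0.101538·0.846154=0.0859; V=0.369231+0.101538+0.085917=0.5567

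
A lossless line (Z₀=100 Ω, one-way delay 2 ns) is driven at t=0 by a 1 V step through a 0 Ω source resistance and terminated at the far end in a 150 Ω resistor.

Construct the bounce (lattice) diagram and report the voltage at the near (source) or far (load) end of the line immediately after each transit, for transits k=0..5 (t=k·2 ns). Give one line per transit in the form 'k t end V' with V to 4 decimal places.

Γ_L=0.200000, Γ_S=-1.000000; launch V₁=1·100/100=1.000000
k=0 src: V=1.0000
k=1 load: inc=1.000000, refl=1.000000·0.200000=0.2000; V=0.000000+1.000000+0.200000=1.2000
k=2 src: inc=0.200000, refl=0.200000·-1.000000=-0.2000; V=1.000000+0.200000+-0.200000=1.0000
k=3 load: inc=-0.200000, refl=-0.200000·0.200000=-0.0400; V=1.200000+-0.200000+-0.040000=0.9600
k=4 src: inc=-0.040000, refl=-0.040000·-1.000000=0.0400; V=1.000000+-0.040000+0.040000=1.0000
k=5 load: inc=0.040000, refl=0.040000·0.200000=0.0080; V=0.960000+0.040000+0.008000=1.0080

0 0 source 1.0000
1 2 load 1.2000
2 4 source 1.0000
3 6 load 0.9600
4 8 source 1.0000
5 10 load 1.0080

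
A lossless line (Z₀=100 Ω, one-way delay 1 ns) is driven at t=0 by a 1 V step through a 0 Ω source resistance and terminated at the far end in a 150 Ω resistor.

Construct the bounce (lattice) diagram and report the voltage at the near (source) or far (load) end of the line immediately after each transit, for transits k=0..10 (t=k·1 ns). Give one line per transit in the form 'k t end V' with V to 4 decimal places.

0 0 source 1.0000
1 1 load 1.2000
2 2 source 1.0000
3 3 load 0.9600
4 4 source 1.0000
5 5 load 1.0080
6 6 source 1.0000
7 7 load 0.9984
8 8 source 1.0000
9 9 load 1.0003
10 10 source 1.0000

Γ_L=0.200000, Γ_S=-1.000000; launch V₁=1·100/100=1.000000
k=0 src: V=1.0000
k=1 load: inc=1.000000, refl=1.000000·0.200000=0.2000; V=0.000000+1.000000+0.200000=1.2000
k=2 src: inc=0.200000, refl=0.200000·-1.000000=-0.2000; V=1.000000+0.200000+-0.200000=1.0000
k=3 load: inc=-0.200000, refl=-0.200000·0.200000=-0.0400; V=1.200000+-0.200000+-0.040000=0.9600
k=4 src: inc=-0.040000, refl=-0.040000·-1.000000=0.0400; V=1.000000+-0.040000+0.040000=1.0000
k=5 load: inc=0.040000, refl=0.040000·0.200000=0.0080; V=0.960000+0.040000+0.008000=1.0080
k=6 src: inc=0.008000, refl=0.008000·-1.000000=-0.0080; V=1.000000+0.008000+-0.008000=1.0000
k=7 load: inc=-0.008000, refl=-0.008000·0.200000=-0.0016; V=1.008000+-0.008000+-0.001600=0.9984
k=8 src: inc=-0.001600, refl=-0.001600·-1.000000=0.0016; V=1.000000+-0.001600+0.001600=1.0000
k=9 load: inc=0.001600, refl=0.001600·0.200000=0.0003; V=0.998400+0.001600+0.000320=1.0003
k=10 src: inc=0.000320, refl=0.000320·-1.000000=-0.0003; V=1.000000+0.000320+-0.000320=1.0000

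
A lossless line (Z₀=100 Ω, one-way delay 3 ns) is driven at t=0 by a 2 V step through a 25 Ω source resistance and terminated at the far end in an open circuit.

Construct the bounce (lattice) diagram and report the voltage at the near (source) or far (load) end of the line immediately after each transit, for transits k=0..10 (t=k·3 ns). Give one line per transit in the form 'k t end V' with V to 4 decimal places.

Γ_L=1.000000, Γ_S=-0.600000; launch V₁=2·100/125=1.600000
k=0 src: V=1.6000
k=1 load: inc=1.600000, refl=1.600000·1.000000=1.6000; V=0.000000+1.600000+1.600000=3.2000
k=2 src: inc=1.600000, refl=1.600000·-0.600000=-0.9600; V=1.600000+1.600000+-0.960000=2.2400
k=3 load: inc=-0.960000, refl=-0.960000·1.000000=-0.9600; V=3.200000+-0.960000+-0.960000=1.2800
k=4 src: inc=-0.960000, refl=-0.960000·-0.600000=0.5760; V=2.240000+-0.960000+0.576000=1.8560
k=5 load: inc=0.576000, refl=0.576000·1.000000=0.5760; V=1.280000+0.576000+0.576000=2.4320
k=6 src: inc=0.576000, refl=0.576000·-0.600000=-0.3456; V=1.856000+0.576000+-0.345600=2.0864
k=7 load: inc=-0.345600, refl=-0.345600·1.000000=-0.3456; V=2.432000+-0.345600+-0.345600=1.7408
k=8 src: inc=-0.345600, refl=-0.345600·-0.600000=0.2074; V=2.086400+-0.345600+0.207360=1.9482
k=9 load: inc=0.207360, refl=0.207360·1.000000=0.2074; V=1.740800+0.207360+0.207360=2.1555
k=10 src: inc=0.207360, refl=0.207360·-0.600000=-0.1244; V=1.948160+0.207360+-0.124416=2.0311

0 0 source 1.6000
1 3 load 3.2000
2 6 source 2.2400
3 9 load 1.2800
4 12 source 1.8560
5 15 load 2.4320
6 18 source 2.0864
7 21 load 1.7408
8 24 source 1.9482
9 27 load 2.1555
10 30 source 2.0311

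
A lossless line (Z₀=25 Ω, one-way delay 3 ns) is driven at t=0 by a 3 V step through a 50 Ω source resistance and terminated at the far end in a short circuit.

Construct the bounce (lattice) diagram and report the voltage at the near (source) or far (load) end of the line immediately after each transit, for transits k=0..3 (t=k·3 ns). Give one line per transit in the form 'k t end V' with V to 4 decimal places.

0 0 source 1.0000
1 3 load 0.0000
2 6 source -0.3333
3 9 load 0.0000

Γ_L=-1.000000, Γ_S=0.333333; launch V₁=3·25/75=1.000000
k=0 src: V=1.0000
k=1 load: inc=1.000000, refl=1.000000·-1.000000=-1.0000; V=0.000000+1.000000+-1.000000=0.0000
k=2 src: inc=-1.000000, refl=-1.000000·0.333333=-0.3333; V=1.000000+-1.000000+-0.333333=-0.3333
k=3 load: inc=-0.333333, refl=-0.333333·-1.000000=0.3333; V=0.000000+-0.333333+0.333333=0.0000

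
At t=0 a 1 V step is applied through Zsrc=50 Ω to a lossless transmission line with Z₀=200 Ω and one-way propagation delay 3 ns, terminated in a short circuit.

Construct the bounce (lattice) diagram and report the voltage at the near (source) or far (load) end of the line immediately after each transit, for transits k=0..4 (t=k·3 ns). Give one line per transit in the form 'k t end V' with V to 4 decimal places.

0 0 source 0.8000
1 3 load 0.0000
2 6 source 0.4800
3 9 load 0.0000
4 12 source 0.2880

Γ_L=-1.000000, Γ_S=-0.600000; launch V₁=1·200/250=0.800000
k=0 src: V=0.8000
k=1 load: inc=0.800000, refl=0.800000·-1.000000=-0.8000; V=0.000000+0.800000+-0.800000=0.0000
k=2 src: inc=-0.800000, refl=-0.800000·-0.600000=0.4800; V=0.800000+-0.800000+0.480000=0.4800
k=3 load: inc=0.480000, refl=0.480000·-1.000000=-0.4800; V=0.000000+0.480000+-0.480000=0.0000
k=4 src: inc=-0.480000, refl=-0.480000·-0.600000=0.2880; V=0.480000+-0.480000+0.288000=0.2880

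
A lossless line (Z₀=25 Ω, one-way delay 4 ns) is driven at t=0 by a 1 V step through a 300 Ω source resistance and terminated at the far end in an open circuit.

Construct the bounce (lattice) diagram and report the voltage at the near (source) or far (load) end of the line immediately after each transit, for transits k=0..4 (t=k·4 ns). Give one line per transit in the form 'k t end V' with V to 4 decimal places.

0 0 source 0.0769
1 4 load 0.1538
2 8 source 0.2189
3 12 load 0.2840
4 16 source 0.3391

Γ_L=1.000000, Γ_S=0.846154; launch V₁=1·25/325=0.076923
k=0 src: V=0.0769
k=1 load: inc=0.076923, refl=0.076923·1.000000=0.0769; V=0.000000+0.076923+0.076923=0.1538
k=2 src: inc=0.076923, refl=0.076923·0.846154=0.0651; V=0.076923+0.076923+0.065089=0.2189
k=3 load: inc=0.065089, refl=0.065089·1.000000=0.0651; V=0.153846+0.065089+0.065089=0.2840
k=4 src: inc=0.065089, refl=0.065089·0.846154=0.0551; V=0.218935+0.065089+0.055075=0.3391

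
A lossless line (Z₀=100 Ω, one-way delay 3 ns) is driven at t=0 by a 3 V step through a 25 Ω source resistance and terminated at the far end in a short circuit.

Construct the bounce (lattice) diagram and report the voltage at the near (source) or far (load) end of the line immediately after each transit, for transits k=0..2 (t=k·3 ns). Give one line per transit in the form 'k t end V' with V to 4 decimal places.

0 0 source 2.4000
1 3 load 0.0000
2 6 source 1.4400

Γ_L=-1.000000, Γ_S=-0.600000; launch V₁=3·100/125=2.400000
k=0 src: V=2.4000
k=1 load: inc=2.400000, refl=2.400000·-1.000000=-2.4000; V=0.000000+2.400000+-2.400000=0.0000
k=2 src: inc=-2.400000, refl=-2.400000·-0.600000=1.4400; V=2.400000+-2.400000+1.440000=1.4400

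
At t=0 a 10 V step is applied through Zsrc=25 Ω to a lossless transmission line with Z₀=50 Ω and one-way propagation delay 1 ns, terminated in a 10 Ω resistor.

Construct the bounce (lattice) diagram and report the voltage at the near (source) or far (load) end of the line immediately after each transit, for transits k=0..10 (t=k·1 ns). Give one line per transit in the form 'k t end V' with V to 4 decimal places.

0 0 source 6.6667
1 1 load 2.2222
2 2 source 3.7037
3 3 load 2.7160
4 4 source 3.0453
5 5 load 2.8258
6 6 source 2.8989
7 7 load 2.8502
8 8 source 2.8664
9 9 load 2.8556
10 10 source 2.8592

Γ_L=-0.666667, Γ_S=-0.333333; launch V₁=10·50/75=6.666667
k=0 src: V=6.6667
k=1 load: inc=6.666667, refl=6.666667·-0.666667=-4.4444; V=0.000000+6.666667+-4.444444=2.2222
k=2 src: inc=-4.444444, refl=-4.444444·-0.333333=1.4815; V=6.666667+-4.444444+1.481481=3.7037
k=3 load: inc=1.481481, refl=1.481481·-0.666667=-0.9877; V=2.222222+1.481481+-0.987654=2.7160
k=4 src: inc=-0.987654, refl=-0.987654·-0.333333=0.3292; V=3.703704+-0.987654+0.329218=3.0453
k=5 load: inc=0.329218, refl=0.329218·-0.666667=-0.2195; V=2.716049+0.329218+-0.219479=2.8258
k=6 src: inc=-0.219479, refl=-0.219479·-0.333333=0.0732; V=3.045267+-0.219479+0.073160=2.8989
k=7 load: inc=0.073160, refl=0.073160·-0.666667=-0.0488; V=2.825789+0.073160+-0.048773=2.8502
k=8 src: inc=-0.048773, refl=-0.048773·-0.333333=0.0163; V=2.898948+-0.048773+0.016258=2.8664
k=9 load: inc=0.016258, refl=0.016258·-0.666667=-0.0108; V=2.850175+0.016258+-0.010838=2.8556
k=10 src: inc=-0.010838, refl=-0.010838·-0.333333=0.0036; V=2.866433+-0.010838+0.003613=2.8592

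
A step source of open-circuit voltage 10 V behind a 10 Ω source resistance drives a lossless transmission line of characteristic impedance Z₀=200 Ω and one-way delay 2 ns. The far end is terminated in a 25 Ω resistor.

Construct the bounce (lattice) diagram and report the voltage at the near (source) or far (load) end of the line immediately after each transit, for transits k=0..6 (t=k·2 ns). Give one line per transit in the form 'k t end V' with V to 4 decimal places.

Γ_L=-0.777778, Γ_S=-0.904762; launch V₁=10·200/210=9.523810
k=0 src: V=9.5238
k=1 load: inc=9.523810, refl=9.523810·-0.777778=-7.4074; V=0.000000+9.523810+-7.407407=2.1164
k=2 src: inc=-7.407407, refl=-7.407407·-0.904762=6.7019; V=9.523810+-7.407407+6.701940=8.8183
k=3 load: inc=6.701940, refl=6.701940·-0.777778=-5.2126; V=2.116402+6.701940+-5.212620=3.6057
k=4 src: inc=-5.212620, refl=-5.212620·-0.904762=4.7162; V=8.818342+-5.212620+4.716180=8.3219
k=5 load: inc=4.716180, refl=4.716180·-0.777778=-3.6681; V=3.605722+4.716180+-3.668140=4.6538
k=6 src: inc=-3.668140, refl=-3.668140·-0.904762=3.3188; V=8.321902+-3.668140+3.318793=7.9726

0 0 source 9.5238
1 2 load 2.1164
2 4 source 8.8183
3 6 load 3.6057
4 8 source 8.3219
5 10 load 4.6538
6 12 source 7.9726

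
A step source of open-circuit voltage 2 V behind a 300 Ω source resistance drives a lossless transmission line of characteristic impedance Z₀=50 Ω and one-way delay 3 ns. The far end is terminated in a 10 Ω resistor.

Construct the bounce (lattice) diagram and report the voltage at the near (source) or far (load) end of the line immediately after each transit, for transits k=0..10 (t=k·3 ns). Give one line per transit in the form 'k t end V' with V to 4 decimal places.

0 0 source 0.2857
1 3 load 0.0952
2 6 source -0.0408
3 9 load 0.0499
4 12 source 0.1147
5 15 load 0.0715
6 18 source 0.0406
7 21 load 0.0612
8 24 source 0.0759
9 27 load 0.0661
10 30 source 0.0591

Γ_L=-0.666667, Γ_S=0.714286; launch V₁=2·50/350=0.285714
k=0 src: V=0.2857
k=1 load: inc=0.285714, refl=0.285714·-0.666667=-0.1905; V=0.000000+0.285714+-0.190476=0.0952
k=2 src: inc=-0.190476, refl=-0.190476·0.714286=-0.1361; V=0.285714+-0.190476+-0.136054=-0.0408
k=3 load: inc=-0.136054, refl=-0.136054·-0.666667=0.0907; V=0.095238+-0.136054+0.090703=0.0499
k=4 src: inc=0.090703, refl=0.090703·0.714286=0.0648; V=-0.040816+0.090703+0.064788=0.1147
k=5 load: inc=0.064788, refl=0.064788·-0.666667=-0.0432; V=0.049887+0.064788+-0.043192=0.0715
k=6 src: inc=-0.043192, refl=-0.043192·0.714286=-0.0309; V=0.114674+-0.043192+-0.030851=0.0406
k=7 load: inc=-0.030851, refl=-0.030851·-0.666667=0.0206; V=0.071483+-0.030851+0.020568=0.0612
k=8 src: inc=0.020568, refl=0.020568·0.714286=0.0147; V=0.040631+0.020568+0.014691=0.0759
k=9 load: inc=0.014691, refl=0.014691·-0.666667=-0.0098; V=0.061199+0.014691+-0.009794=0.0661
k=10 src: inc=-0.009794, refl=-0.009794·0.714286=-0.0070; V=0.075890+-0.009794+-0.006996=0.0591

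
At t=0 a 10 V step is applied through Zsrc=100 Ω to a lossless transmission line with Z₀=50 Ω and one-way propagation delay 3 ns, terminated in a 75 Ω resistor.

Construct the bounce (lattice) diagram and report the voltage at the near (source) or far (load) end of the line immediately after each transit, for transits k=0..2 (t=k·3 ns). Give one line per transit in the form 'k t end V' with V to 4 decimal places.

0 0 source 3.3333
1 3 load 4.0000
2 6 source 4.2222

Γ_L=0.200000, Γ_S=0.333333; launch V₁=10·50/150=3.333333
k=0 src: V=3.3333
k=1 load: inc=3.333333, refl=3.333333·0.200000=0.6667; V=0.000000+3.333333+0.666667=4.0000
k=2 src: inc=0.666667, refl=0.666667·0.333333=0.2222; V=3.333333+0.666667+0.222222=4.2222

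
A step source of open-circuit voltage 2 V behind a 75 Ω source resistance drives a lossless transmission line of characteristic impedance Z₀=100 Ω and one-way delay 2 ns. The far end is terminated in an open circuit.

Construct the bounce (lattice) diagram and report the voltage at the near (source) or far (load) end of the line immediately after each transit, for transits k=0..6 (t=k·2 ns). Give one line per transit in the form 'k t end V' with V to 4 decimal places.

Γ_L=1.000000, Γ_S=-0.142857; launch V₁=2·100/175=1.142857
k=0 src: V=1.1429
k=1 load: inc=1.142857, refl=1.142857·1.000000=1.1429; V=0.000000+1.142857+1.142857=2.2857
k=2 src: inc=1.142857, refl=1.142857·-0.142857=-0.1633; V=1.142857+1.142857+-0.163265=2.1224
k=3 load: inc=-0.163265, refl=-0.163265·1.000000=-0.1633; V=2.285714+-0.163265+-0.163265=1.9592
k=4 src: inc=-0.163265, refl=-0.163265·-0.142857=0.0233; V=2.122449+-0.163265+0.023324=1.9825
k=5 load: inc=0.023324, refl=0.023324·1.000000=0.0233; V=1.959184+0.023324+0.023324=2.0058
k=6 src: inc=0.023324, refl=0.023324·-0.142857=-0.0033; V=1.982507+0.023324+-0.003332=2.0025

0 0 source 1.1429
1 2 load 2.2857
2 4 source 2.1224
3 6 load 1.9592
4 8 source 1.9825
5 10 load 2.0058
6 12 source 2.0025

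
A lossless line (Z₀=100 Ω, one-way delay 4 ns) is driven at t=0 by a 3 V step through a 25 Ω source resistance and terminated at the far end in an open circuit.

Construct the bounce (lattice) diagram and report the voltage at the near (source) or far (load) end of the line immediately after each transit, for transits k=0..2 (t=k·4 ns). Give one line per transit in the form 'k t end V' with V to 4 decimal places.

Γ_L=1.000000, Γ_S=-0.600000; launch V₁=3·100/125=2.400000
k=0 src: V=2.4000
k=1 load: inc=2.400000, refl=2.400000·1.000000=2.4000; V=0.000000+2.400000+2.400000=4.8000
k=2 src: inc=2.400000, refl=2.400000·-0.600000=-1.4400; V=2.400000+2.400000+-1.440000=3.3600

0 0 source 2.4000
1 4 load 4.8000
2 8 source 3.3600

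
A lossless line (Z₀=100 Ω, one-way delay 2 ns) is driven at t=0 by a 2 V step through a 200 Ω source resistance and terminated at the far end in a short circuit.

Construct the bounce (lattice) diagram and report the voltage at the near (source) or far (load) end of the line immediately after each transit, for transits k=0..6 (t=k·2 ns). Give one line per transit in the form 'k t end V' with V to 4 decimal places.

Γ_L=-1.000000, Γ_S=0.333333; launch V₁=2·100/300=0.666667
k=0 src: V=0.6667
k=1 load: inc=0.666667, refl=0.666667·-1.000000=-0.6667; V=0.000000+0.666667+-0.666667=0.0000
k=2 src: inc=-0.666667, refl=-0.666667·0.333333=-0.2222; V=0.666667+-0.666667+-0.222222=-0.2222
k=3 load: inc=-0.222222, refl=-0.222222·-1.000000=0.2222; V=0.000000+-0.222222+0.222222=0.0000
k=4 src: inc=0.222222, refl=0.222222·0.333333=0.0741; V=-0.222222+0.222222+0.074074=0.0741
k=5 load: inc=0.074074, refl=0.074074·-1.000000=-0.0741; V=0.000000+0.074074+-0.074074=0.0000
k=6 src: inc=-0.074074, refl=-0.074074·0.333333=-0.0247; V=0.074074+-0.074074+-0.024691=-0.0247

0 0 source 0.6667
1 2 load 0.0000
2 4 source -0.2222
3 6 load 0.0000
4 8 source 0.0741
5 10 load 0.0000
6 12 source -0.0247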